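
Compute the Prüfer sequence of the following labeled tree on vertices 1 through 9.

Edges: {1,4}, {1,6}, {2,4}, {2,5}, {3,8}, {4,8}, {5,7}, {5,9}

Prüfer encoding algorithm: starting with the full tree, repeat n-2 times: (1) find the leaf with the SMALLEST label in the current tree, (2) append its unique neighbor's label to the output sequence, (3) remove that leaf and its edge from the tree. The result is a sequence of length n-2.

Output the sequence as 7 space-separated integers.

Step 1: leaves = {3,6,7,9}. Remove smallest leaf 3, emit neighbor 8.
Step 2: leaves = {6,7,8,9}. Remove smallest leaf 6, emit neighbor 1.
Step 3: leaves = {1,7,8,9}. Remove smallest leaf 1, emit neighbor 4.
Step 4: leaves = {7,8,9}. Remove smallest leaf 7, emit neighbor 5.
Step 5: leaves = {8,9}. Remove smallest leaf 8, emit neighbor 4.
Step 6: leaves = {4,9}. Remove smallest leaf 4, emit neighbor 2.
Step 7: leaves = {2,9}. Remove smallest leaf 2, emit neighbor 5.
Done: 2 vertices remain (5, 9). Sequence = [8 1 4 5 4 2 5]

Answer: 8 1 4 5 4 2 5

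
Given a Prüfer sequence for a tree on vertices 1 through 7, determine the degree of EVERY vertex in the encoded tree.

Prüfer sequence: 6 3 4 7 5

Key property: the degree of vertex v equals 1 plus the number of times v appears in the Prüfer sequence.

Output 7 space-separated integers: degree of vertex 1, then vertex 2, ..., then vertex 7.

Answer: 1 1 2 2 2 2 2

Derivation:
p_1 = 6: count[6] becomes 1
p_2 = 3: count[3] becomes 1
p_3 = 4: count[4] becomes 1
p_4 = 7: count[7] becomes 1
p_5 = 5: count[5] becomes 1
Degrees (1 + count): deg[1]=1+0=1, deg[2]=1+0=1, deg[3]=1+1=2, deg[4]=1+1=2, deg[5]=1+1=2, deg[6]=1+1=2, deg[7]=1+1=2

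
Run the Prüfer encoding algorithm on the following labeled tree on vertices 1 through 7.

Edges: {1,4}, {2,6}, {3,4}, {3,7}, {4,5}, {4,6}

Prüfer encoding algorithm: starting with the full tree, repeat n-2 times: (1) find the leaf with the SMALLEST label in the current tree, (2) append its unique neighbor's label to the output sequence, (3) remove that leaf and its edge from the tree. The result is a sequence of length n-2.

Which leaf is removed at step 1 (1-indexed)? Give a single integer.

Answer: 1

Derivation:
Step 1: current leaves = {1,2,5,7}. Remove leaf 1 (neighbor: 4).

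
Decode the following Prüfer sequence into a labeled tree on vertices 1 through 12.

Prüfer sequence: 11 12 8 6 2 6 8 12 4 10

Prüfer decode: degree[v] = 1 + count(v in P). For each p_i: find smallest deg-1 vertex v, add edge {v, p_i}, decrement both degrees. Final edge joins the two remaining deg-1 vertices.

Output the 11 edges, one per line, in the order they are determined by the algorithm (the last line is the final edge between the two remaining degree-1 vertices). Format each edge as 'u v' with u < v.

Answer: 1 11
3 12
5 8
6 7
2 9
2 6
6 8
8 12
4 11
4 10
10 12

Derivation:
Initial degrees: {1:1, 2:2, 3:1, 4:2, 5:1, 6:3, 7:1, 8:3, 9:1, 10:2, 11:2, 12:3}
Step 1: smallest deg-1 vertex = 1, p_1 = 11. Add edge {1,11}. Now deg[1]=0, deg[11]=1.
Step 2: smallest deg-1 vertex = 3, p_2 = 12. Add edge {3,12}. Now deg[3]=0, deg[12]=2.
Step 3: smallest deg-1 vertex = 5, p_3 = 8. Add edge {5,8}. Now deg[5]=0, deg[8]=2.
Step 4: smallest deg-1 vertex = 7, p_4 = 6. Add edge {6,7}. Now deg[7]=0, deg[6]=2.
Step 5: smallest deg-1 vertex = 9, p_5 = 2. Add edge {2,9}. Now deg[9]=0, deg[2]=1.
Step 6: smallest deg-1 vertex = 2, p_6 = 6. Add edge {2,6}. Now deg[2]=0, deg[6]=1.
Step 7: smallest deg-1 vertex = 6, p_7 = 8. Add edge {6,8}. Now deg[6]=0, deg[8]=1.
Step 8: smallest deg-1 vertex = 8, p_8 = 12. Add edge {8,12}. Now deg[8]=0, deg[12]=1.
Step 9: smallest deg-1 vertex = 11, p_9 = 4. Add edge {4,11}. Now deg[11]=0, deg[4]=1.
Step 10: smallest deg-1 vertex = 4, p_10 = 10. Add edge {4,10}. Now deg[4]=0, deg[10]=1.
Final: two remaining deg-1 vertices are 10, 12. Add edge {10,12}.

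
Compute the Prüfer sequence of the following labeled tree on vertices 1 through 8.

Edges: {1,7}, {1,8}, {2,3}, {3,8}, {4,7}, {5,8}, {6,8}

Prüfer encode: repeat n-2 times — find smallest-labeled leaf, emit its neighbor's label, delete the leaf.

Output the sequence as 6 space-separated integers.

Step 1: leaves = {2,4,5,6}. Remove smallest leaf 2, emit neighbor 3.
Step 2: leaves = {3,4,5,6}. Remove smallest leaf 3, emit neighbor 8.
Step 3: leaves = {4,5,6}. Remove smallest leaf 4, emit neighbor 7.
Step 4: leaves = {5,6,7}. Remove smallest leaf 5, emit neighbor 8.
Step 5: leaves = {6,7}. Remove smallest leaf 6, emit neighbor 8.
Step 6: leaves = {7,8}. Remove smallest leaf 7, emit neighbor 1.
Done: 2 vertices remain (1, 8). Sequence = [3 8 7 8 8 1]

Answer: 3 8 7 8 8 1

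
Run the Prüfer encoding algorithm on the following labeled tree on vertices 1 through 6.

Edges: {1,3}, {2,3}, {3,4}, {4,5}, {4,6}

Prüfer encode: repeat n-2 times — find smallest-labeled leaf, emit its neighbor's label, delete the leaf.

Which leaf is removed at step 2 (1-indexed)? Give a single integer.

Step 1: current leaves = {1,2,5,6}. Remove leaf 1 (neighbor: 3).
Step 2: current leaves = {2,5,6}. Remove leaf 2 (neighbor: 3).

Answer: 2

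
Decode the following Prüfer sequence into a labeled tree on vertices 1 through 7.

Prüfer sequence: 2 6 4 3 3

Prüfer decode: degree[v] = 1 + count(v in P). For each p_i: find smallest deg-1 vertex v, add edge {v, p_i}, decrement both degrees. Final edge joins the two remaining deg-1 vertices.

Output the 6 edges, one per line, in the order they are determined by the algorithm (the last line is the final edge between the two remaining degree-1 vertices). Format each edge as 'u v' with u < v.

Initial degrees: {1:1, 2:2, 3:3, 4:2, 5:1, 6:2, 7:1}
Step 1: smallest deg-1 vertex = 1, p_1 = 2. Add edge {1,2}. Now deg[1]=0, deg[2]=1.
Step 2: smallest deg-1 vertex = 2, p_2 = 6. Add edge {2,6}. Now deg[2]=0, deg[6]=1.
Step 3: smallest deg-1 vertex = 5, p_3 = 4. Add edge {4,5}. Now deg[5]=0, deg[4]=1.
Step 4: smallest deg-1 vertex = 4, p_4 = 3. Add edge {3,4}. Now deg[4]=0, deg[3]=2.
Step 5: smallest deg-1 vertex = 6, p_5 = 3. Add edge {3,6}. Now deg[6]=0, deg[3]=1.
Final: two remaining deg-1 vertices are 3, 7. Add edge {3,7}.

Answer: 1 2
2 6
4 5
3 4
3 6
3 7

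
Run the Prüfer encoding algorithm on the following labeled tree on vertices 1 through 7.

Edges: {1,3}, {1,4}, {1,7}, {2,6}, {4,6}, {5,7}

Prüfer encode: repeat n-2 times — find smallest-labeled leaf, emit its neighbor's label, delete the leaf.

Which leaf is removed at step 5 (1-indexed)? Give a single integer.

Answer: 4

Derivation:
Step 1: current leaves = {2,3,5}. Remove leaf 2 (neighbor: 6).
Step 2: current leaves = {3,5,6}. Remove leaf 3 (neighbor: 1).
Step 3: current leaves = {5,6}. Remove leaf 5 (neighbor: 7).
Step 4: current leaves = {6,7}. Remove leaf 6 (neighbor: 4).
Step 5: current leaves = {4,7}. Remove leaf 4 (neighbor: 1).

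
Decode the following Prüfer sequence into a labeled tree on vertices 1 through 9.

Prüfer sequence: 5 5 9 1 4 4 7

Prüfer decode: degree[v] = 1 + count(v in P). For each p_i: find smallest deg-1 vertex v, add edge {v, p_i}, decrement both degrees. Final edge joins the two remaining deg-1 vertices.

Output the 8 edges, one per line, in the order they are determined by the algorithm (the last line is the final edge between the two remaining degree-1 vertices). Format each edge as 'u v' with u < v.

Answer: 2 5
3 5
5 9
1 6
1 4
4 8
4 7
7 9

Derivation:
Initial degrees: {1:2, 2:1, 3:1, 4:3, 5:3, 6:1, 7:2, 8:1, 9:2}
Step 1: smallest deg-1 vertex = 2, p_1 = 5. Add edge {2,5}. Now deg[2]=0, deg[5]=2.
Step 2: smallest deg-1 vertex = 3, p_2 = 5. Add edge {3,5}. Now deg[3]=0, deg[5]=1.
Step 3: smallest deg-1 vertex = 5, p_3 = 9. Add edge {5,9}. Now deg[5]=0, deg[9]=1.
Step 4: smallest deg-1 vertex = 6, p_4 = 1. Add edge {1,6}. Now deg[6]=0, deg[1]=1.
Step 5: smallest deg-1 vertex = 1, p_5 = 4. Add edge {1,4}. Now deg[1]=0, deg[4]=2.
Step 6: smallest deg-1 vertex = 8, p_6 = 4. Add edge {4,8}. Now deg[8]=0, deg[4]=1.
Step 7: smallest deg-1 vertex = 4, p_7 = 7. Add edge {4,7}. Now deg[4]=0, deg[7]=1.
Final: two remaining deg-1 vertices are 7, 9. Add edge {7,9}.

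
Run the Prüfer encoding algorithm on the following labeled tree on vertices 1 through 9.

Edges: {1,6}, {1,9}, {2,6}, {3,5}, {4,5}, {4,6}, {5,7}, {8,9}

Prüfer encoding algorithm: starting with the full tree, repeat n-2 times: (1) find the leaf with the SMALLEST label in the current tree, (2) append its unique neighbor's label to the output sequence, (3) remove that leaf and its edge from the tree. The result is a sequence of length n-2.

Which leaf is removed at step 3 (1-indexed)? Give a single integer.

Answer: 7

Derivation:
Step 1: current leaves = {2,3,7,8}. Remove leaf 2 (neighbor: 6).
Step 2: current leaves = {3,7,8}. Remove leaf 3 (neighbor: 5).
Step 3: current leaves = {7,8}. Remove leaf 7 (neighbor: 5).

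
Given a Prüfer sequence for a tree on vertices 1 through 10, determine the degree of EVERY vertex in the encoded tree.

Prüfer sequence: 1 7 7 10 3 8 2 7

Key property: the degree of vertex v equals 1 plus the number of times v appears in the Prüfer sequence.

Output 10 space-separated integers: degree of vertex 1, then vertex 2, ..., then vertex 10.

Answer: 2 2 2 1 1 1 4 2 1 2

Derivation:
p_1 = 1: count[1] becomes 1
p_2 = 7: count[7] becomes 1
p_3 = 7: count[7] becomes 2
p_4 = 10: count[10] becomes 1
p_5 = 3: count[3] becomes 1
p_6 = 8: count[8] becomes 1
p_7 = 2: count[2] becomes 1
p_8 = 7: count[7] becomes 3
Degrees (1 + count): deg[1]=1+1=2, deg[2]=1+1=2, deg[3]=1+1=2, deg[4]=1+0=1, deg[5]=1+0=1, deg[6]=1+0=1, deg[7]=1+3=4, deg[8]=1+1=2, deg[9]=1+0=1, deg[10]=1+1=2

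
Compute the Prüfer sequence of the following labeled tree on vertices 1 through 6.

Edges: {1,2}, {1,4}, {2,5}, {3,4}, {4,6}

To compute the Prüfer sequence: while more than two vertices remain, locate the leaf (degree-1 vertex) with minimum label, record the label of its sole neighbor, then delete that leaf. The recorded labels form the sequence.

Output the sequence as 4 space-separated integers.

Answer: 4 2 1 4

Derivation:
Step 1: leaves = {3,5,6}. Remove smallest leaf 3, emit neighbor 4.
Step 2: leaves = {5,6}. Remove smallest leaf 5, emit neighbor 2.
Step 3: leaves = {2,6}. Remove smallest leaf 2, emit neighbor 1.
Step 4: leaves = {1,6}. Remove smallest leaf 1, emit neighbor 4.
Done: 2 vertices remain (4, 6). Sequence = [4 2 1 4]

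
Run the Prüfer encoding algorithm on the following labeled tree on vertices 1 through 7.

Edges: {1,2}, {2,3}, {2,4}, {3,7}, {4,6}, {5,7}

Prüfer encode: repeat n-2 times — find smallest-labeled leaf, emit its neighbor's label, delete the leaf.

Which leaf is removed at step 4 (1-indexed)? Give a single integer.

Answer: 4

Derivation:
Step 1: current leaves = {1,5,6}. Remove leaf 1 (neighbor: 2).
Step 2: current leaves = {5,6}. Remove leaf 5 (neighbor: 7).
Step 3: current leaves = {6,7}. Remove leaf 6 (neighbor: 4).
Step 4: current leaves = {4,7}. Remove leaf 4 (neighbor: 2).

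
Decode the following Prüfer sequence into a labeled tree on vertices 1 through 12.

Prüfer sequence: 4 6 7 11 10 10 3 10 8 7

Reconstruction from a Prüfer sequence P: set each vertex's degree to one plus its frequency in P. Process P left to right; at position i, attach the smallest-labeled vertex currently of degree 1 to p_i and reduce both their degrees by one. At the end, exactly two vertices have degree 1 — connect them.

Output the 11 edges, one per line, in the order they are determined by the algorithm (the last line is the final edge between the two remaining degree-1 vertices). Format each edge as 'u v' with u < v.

Answer: 1 4
2 6
4 7
5 11
6 10
9 10
3 11
3 10
8 10
7 8
7 12

Derivation:
Initial degrees: {1:1, 2:1, 3:2, 4:2, 5:1, 6:2, 7:3, 8:2, 9:1, 10:4, 11:2, 12:1}
Step 1: smallest deg-1 vertex = 1, p_1 = 4. Add edge {1,4}. Now deg[1]=0, deg[4]=1.
Step 2: smallest deg-1 vertex = 2, p_2 = 6. Add edge {2,6}. Now deg[2]=0, deg[6]=1.
Step 3: smallest deg-1 vertex = 4, p_3 = 7. Add edge {4,7}. Now deg[4]=0, deg[7]=2.
Step 4: smallest deg-1 vertex = 5, p_4 = 11. Add edge {5,11}. Now deg[5]=0, deg[11]=1.
Step 5: smallest deg-1 vertex = 6, p_5 = 10. Add edge {6,10}. Now deg[6]=0, deg[10]=3.
Step 6: smallest deg-1 vertex = 9, p_6 = 10. Add edge {9,10}. Now deg[9]=0, deg[10]=2.
Step 7: smallest deg-1 vertex = 11, p_7 = 3. Add edge {3,11}. Now deg[11]=0, deg[3]=1.
Step 8: smallest deg-1 vertex = 3, p_8 = 10. Add edge {3,10}. Now deg[3]=0, deg[10]=1.
Step 9: smallest deg-1 vertex = 10, p_9 = 8. Add edge {8,10}. Now deg[10]=0, deg[8]=1.
Step 10: smallest deg-1 vertex = 8, p_10 = 7. Add edge {7,8}. Now deg[8]=0, deg[7]=1.
Final: two remaining deg-1 vertices are 7, 12. Add edge {7,12}.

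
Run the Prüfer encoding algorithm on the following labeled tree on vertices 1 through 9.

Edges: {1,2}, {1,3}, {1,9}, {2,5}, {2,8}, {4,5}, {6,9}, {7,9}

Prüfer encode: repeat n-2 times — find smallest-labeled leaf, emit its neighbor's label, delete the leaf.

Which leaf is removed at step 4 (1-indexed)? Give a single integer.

Answer: 6

Derivation:
Step 1: current leaves = {3,4,6,7,8}. Remove leaf 3 (neighbor: 1).
Step 2: current leaves = {4,6,7,8}. Remove leaf 4 (neighbor: 5).
Step 3: current leaves = {5,6,7,8}. Remove leaf 5 (neighbor: 2).
Step 4: current leaves = {6,7,8}. Remove leaf 6 (neighbor: 9).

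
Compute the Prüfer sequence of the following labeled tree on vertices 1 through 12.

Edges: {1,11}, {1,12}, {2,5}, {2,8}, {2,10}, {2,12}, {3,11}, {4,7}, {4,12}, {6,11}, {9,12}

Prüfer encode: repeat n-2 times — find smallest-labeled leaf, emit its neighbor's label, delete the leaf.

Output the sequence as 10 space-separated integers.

Answer: 11 2 11 4 12 2 12 2 12 1

Derivation:
Step 1: leaves = {3,5,6,7,8,9,10}. Remove smallest leaf 3, emit neighbor 11.
Step 2: leaves = {5,6,7,8,9,10}. Remove smallest leaf 5, emit neighbor 2.
Step 3: leaves = {6,7,8,9,10}. Remove smallest leaf 6, emit neighbor 11.
Step 4: leaves = {7,8,9,10,11}. Remove smallest leaf 7, emit neighbor 4.
Step 5: leaves = {4,8,9,10,11}. Remove smallest leaf 4, emit neighbor 12.
Step 6: leaves = {8,9,10,11}. Remove smallest leaf 8, emit neighbor 2.
Step 7: leaves = {9,10,11}. Remove smallest leaf 9, emit neighbor 12.
Step 8: leaves = {10,11}. Remove smallest leaf 10, emit neighbor 2.
Step 9: leaves = {2,11}. Remove smallest leaf 2, emit neighbor 12.
Step 10: leaves = {11,12}. Remove smallest leaf 11, emit neighbor 1.
Done: 2 vertices remain (1, 12). Sequence = [11 2 11 4 12 2 12 2 12 1]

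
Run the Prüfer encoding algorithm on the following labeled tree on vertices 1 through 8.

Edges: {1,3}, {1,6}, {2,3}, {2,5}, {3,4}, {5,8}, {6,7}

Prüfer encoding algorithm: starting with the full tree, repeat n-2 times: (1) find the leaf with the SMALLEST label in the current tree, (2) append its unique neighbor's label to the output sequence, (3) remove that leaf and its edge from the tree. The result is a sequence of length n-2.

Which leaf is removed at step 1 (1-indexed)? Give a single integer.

Answer: 4

Derivation:
Step 1: current leaves = {4,7,8}. Remove leaf 4 (neighbor: 3).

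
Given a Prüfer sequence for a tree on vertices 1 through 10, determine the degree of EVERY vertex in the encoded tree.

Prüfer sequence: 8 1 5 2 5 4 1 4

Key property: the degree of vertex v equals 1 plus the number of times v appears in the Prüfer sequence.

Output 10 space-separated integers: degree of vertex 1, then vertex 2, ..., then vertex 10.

Answer: 3 2 1 3 3 1 1 2 1 1

Derivation:
p_1 = 8: count[8] becomes 1
p_2 = 1: count[1] becomes 1
p_3 = 5: count[5] becomes 1
p_4 = 2: count[2] becomes 1
p_5 = 5: count[5] becomes 2
p_6 = 4: count[4] becomes 1
p_7 = 1: count[1] becomes 2
p_8 = 4: count[4] becomes 2
Degrees (1 + count): deg[1]=1+2=3, deg[2]=1+1=2, deg[3]=1+0=1, deg[4]=1+2=3, deg[5]=1+2=3, deg[6]=1+0=1, deg[7]=1+0=1, deg[8]=1+1=2, deg[9]=1+0=1, deg[10]=1+0=1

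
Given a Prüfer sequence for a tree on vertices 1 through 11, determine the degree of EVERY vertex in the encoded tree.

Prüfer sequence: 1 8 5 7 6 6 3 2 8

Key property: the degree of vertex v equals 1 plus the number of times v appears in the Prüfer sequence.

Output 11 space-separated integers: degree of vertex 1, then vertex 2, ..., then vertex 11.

p_1 = 1: count[1] becomes 1
p_2 = 8: count[8] becomes 1
p_3 = 5: count[5] becomes 1
p_4 = 7: count[7] becomes 1
p_5 = 6: count[6] becomes 1
p_6 = 6: count[6] becomes 2
p_7 = 3: count[3] becomes 1
p_8 = 2: count[2] becomes 1
p_9 = 8: count[8] becomes 2
Degrees (1 + count): deg[1]=1+1=2, deg[2]=1+1=2, deg[3]=1+1=2, deg[4]=1+0=1, deg[5]=1+1=2, deg[6]=1+2=3, deg[7]=1+1=2, deg[8]=1+2=3, deg[9]=1+0=1, deg[10]=1+0=1, deg[11]=1+0=1

Answer: 2 2 2 1 2 3 2 3 1 1 1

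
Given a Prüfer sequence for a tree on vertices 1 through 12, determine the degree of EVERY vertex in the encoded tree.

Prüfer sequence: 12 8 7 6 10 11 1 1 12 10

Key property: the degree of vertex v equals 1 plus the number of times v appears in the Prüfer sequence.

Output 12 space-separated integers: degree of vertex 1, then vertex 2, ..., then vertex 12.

Answer: 3 1 1 1 1 2 2 2 1 3 2 3

Derivation:
p_1 = 12: count[12] becomes 1
p_2 = 8: count[8] becomes 1
p_3 = 7: count[7] becomes 1
p_4 = 6: count[6] becomes 1
p_5 = 10: count[10] becomes 1
p_6 = 11: count[11] becomes 1
p_7 = 1: count[1] becomes 1
p_8 = 1: count[1] becomes 2
p_9 = 12: count[12] becomes 2
p_10 = 10: count[10] becomes 2
Degrees (1 + count): deg[1]=1+2=3, deg[2]=1+0=1, deg[3]=1+0=1, deg[4]=1+0=1, deg[5]=1+0=1, deg[6]=1+1=2, deg[7]=1+1=2, deg[8]=1+1=2, deg[9]=1+0=1, deg[10]=1+2=3, deg[11]=1+1=2, deg[12]=1+2=3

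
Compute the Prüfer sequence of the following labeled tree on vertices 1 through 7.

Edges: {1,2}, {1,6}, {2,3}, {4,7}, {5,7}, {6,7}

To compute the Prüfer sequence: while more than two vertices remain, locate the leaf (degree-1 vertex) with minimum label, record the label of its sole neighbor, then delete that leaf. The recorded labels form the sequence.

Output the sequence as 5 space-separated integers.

Answer: 2 1 6 7 7

Derivation:
Step 1: leaves = {3,4,5}. Remove smallest leaf 3, emit neighbor 2.
Step 2: leaves = {2,4,5}. Remove smallest leaf 2, emit neighbor 1.
Step 3: leaves = {1,4,5}. Remove smallest leaf 1, emit neighbor 6.
Step 4: leaves = {4,5,6}. Remove smallest leaf 4, emit neighbor 7.
Step 5: leaves = {5,6}. Remove smallest leaf 5, emit neighbor 7.
Done: 2 vertices remain (6, 7). Sequence = [2 1 6 7 7]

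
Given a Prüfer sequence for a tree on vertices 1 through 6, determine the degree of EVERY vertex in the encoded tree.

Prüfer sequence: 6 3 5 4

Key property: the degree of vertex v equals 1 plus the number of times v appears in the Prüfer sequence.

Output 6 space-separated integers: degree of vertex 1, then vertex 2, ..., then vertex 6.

Answer: 1 1 2 2 2 2

Derivation:
p_1 = 6: count[6] becomes 1
p_2 = 3: count[3] becomes 1
p_3 = 5: count[5] becomes 1
p_4 = 4: count[4] becomes 1
Degrees (1 + count): deg[1]=1+0=1, deg[2]=1+0=1, deg[3]=1+1=2, deg[4]=1+1=2, deg[5]=1+1=2, deg[6]=1+1=2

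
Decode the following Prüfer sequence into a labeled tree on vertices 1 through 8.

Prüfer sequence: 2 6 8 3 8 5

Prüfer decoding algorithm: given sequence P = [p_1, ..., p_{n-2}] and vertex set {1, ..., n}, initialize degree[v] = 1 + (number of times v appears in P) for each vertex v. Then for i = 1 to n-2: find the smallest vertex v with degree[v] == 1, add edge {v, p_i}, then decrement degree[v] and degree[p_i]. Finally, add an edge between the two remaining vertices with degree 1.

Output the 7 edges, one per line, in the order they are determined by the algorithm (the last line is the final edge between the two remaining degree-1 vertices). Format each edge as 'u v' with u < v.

Initial degrees: {1:1, 2:2, 3:2, 4:1, 5:2, 6:2, 7:1, 8:3}
Step 1: smallest deg-1 vertex = 1, p_1 = 2. Add edge {1,2}. Now deg[1]=0, deg[2]=1.
Step 2: smallest deg-1 vertex = 2, p_2 = 6. Add edge {2,6}. Now deg[2]=0, deg[6]=1.
Step 3: smallest deg-1 vertex = 4, p_3 = 8. Add edge {4,8}. Now deg[4]=0, deg[8]=2.
Step 4: smallest deg-1 vertex = 6, p_4 = 3. Add edge {3,6}. Now deg[6]=0, deg[3]=1.
Step 5: smallest deg-1 vertex = 3, p_5 = 8. Add edge {3,8}. Now deg[3]=0, deg[8]=1.
Step 6: smallest deg-1 vertex = 7, p_6 = 5. Add edge {5,7}. Now deg[7]=0, deg[5]=1.
Final: two remaining deg-1 vertices are 5, 8. Add edge {5,8}.

Answer: 1 2
2 6
4 8
3 6
3 8
5 7
5 8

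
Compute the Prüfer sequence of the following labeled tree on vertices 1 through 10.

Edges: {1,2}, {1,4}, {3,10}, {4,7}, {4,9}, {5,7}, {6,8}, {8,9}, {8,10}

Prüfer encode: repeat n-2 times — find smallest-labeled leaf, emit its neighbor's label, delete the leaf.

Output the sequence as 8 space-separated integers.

Answer: 1 4 10 7 8 4 9 8

Derivation:
Step 1: leaves = {2,3,5,6}. Remove smallest leaf 2, emit neighbor 1.
Step 2: leaves = {1,3,5,6}. Remove smallest leaf 1, emit neighbor 4.
Step 3: leaves = {3,5,6}. Remove smallest leaf 3, emit neighbor 10.
Step 4: leaves = {5,6,10}. Remove smallest leaf 5, emit neighbor 7.
Step 5: leaves = {6,7,10}. Remove smallest leaf 6, emit neighbor 8.
Step 6: leaves = {7,10}. Remove smallest leaf 7, emit neighbor 4.
Step 7: leaves = {4,10}. Remove smallest leaf 4, emit neighbor 9.
Step 8: leaves = {9,10}. Remove smallest leaf 9, emit neighbor 8.
Done: 2 vertices remain (8, 10). Sequence = [1 4 10 7 8 4 9 8]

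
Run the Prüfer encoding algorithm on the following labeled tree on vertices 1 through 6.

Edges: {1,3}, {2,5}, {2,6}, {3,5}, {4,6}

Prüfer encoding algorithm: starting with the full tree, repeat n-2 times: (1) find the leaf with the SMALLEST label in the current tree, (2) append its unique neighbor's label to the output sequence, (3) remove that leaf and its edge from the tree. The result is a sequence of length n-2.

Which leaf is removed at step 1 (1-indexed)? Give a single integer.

Step 1: current leaves = {1,4}. Remove leaf 1 (neighbor: 3).

Answer: 1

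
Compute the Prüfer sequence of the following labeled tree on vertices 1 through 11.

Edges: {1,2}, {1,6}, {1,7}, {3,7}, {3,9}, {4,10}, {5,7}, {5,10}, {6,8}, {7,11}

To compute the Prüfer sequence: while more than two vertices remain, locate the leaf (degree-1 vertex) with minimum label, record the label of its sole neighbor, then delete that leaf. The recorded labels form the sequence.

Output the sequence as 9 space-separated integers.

Step 1: leaves = {2,4,8,9,11}. Remove smallest leaf 2, emit neighbor 1.
Step 2: leaves = {4,8,9,11}. Remove smallest leaf 4, emit neighbor 10.
Step 3: leaves = {8,9,10,11}. Remove smallest leaf 8, emit neighbor 6.
Step 4: leaves = {6,9,10,11}. Remove smallest leaf 6, emit neighbor 1.
Step 5: leaves = {1,9,10,11}. Remove smallest leaf 1, emit neighbor 7.
Step 6: leaves = {9,10,11}. Remove smallest leaf 9, emit neighbor 3.
Step 7: leaves = {3,10,11}. Remove smallest leaf 3, emit neighbor 7.
Step 8: leaves = {10,11}. Remove smallest leaf 10, emit neighbor 5.
Step 9: leaves = {5,11}. Remove smallest leaf 5, emit neighbor 7.
Done: 2 vertices remain (7, 11). Sequence = [1 10 6 1 7 3 7 5 7]

Answer: 1 10 6 1 7 3 7 5 7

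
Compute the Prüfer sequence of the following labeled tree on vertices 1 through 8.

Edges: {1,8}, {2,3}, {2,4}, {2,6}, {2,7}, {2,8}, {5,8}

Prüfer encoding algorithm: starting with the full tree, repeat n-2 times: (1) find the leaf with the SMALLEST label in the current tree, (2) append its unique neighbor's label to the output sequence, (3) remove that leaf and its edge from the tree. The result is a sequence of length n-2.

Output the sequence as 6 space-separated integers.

Step 1: leaves = {1,3,4,5,6,7}. Remove smallest leaf 1, emit neighbor 8.
Step 2: leaves = {3,4,5,6,7}. Remove smallest leaf 3, emit neighbor 2.
Step 3: leaves = {4,5,6,7}. Remove smallest leaf 4, emit neighbor 2.
Step 4: leaves = {5,6,7}. Remove smallest leaf 5, emit neighbor 8.
Step 5: leaves = {6,7,8}. Remove smallest leaf 6, emit neighbor 2.
Step 6: leaves = {7,8}. Remove smallest leaf 7, emit neighbor 2.
Done: 2 vertices remain (2, 8). Sequence = [8 2 2 8 2 2]

Answer: 8 2 2 8 2 2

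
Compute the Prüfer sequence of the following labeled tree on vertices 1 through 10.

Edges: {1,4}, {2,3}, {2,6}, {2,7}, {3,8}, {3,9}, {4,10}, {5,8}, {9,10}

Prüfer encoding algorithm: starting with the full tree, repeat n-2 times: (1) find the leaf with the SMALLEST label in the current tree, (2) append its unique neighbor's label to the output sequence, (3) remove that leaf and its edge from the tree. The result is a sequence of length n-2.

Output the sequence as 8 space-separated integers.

Step 1: leaves = {1,5,6,7}. Remove smallest leaf 1, emit neighbor 4.
Step 2: leaves = {4,5,6,7}. Remove smallest leaf 4, emit neighbor 10.
Step 3: leaves = {5,6,7,10}. Remove smallest leaf 5, emit neighbor 8.
Step 4: leaves = {6,7,8,10}. Remove smallest leaf 6, emit neighbor 2.
Step 5: leaves = {7,8,10}. Remove smallest leaf 7, emit neighbor 2.
Step 6: leaves = {2,8,10}. Remove smallest leaf 2, emit neighbor 3.
Step 7: leaves = {8,10}. Remove smallest leaf 8, emit neighbor 3.
Step 8: leaves = {3,10}. Remove smallest leaf 3, emit neighbor 9.
Done: 2 vertices remain (9, 10). Sequence = [4 10 8 2 2 3 3 9]

Answer: 4 10 8 2 2 3 3 9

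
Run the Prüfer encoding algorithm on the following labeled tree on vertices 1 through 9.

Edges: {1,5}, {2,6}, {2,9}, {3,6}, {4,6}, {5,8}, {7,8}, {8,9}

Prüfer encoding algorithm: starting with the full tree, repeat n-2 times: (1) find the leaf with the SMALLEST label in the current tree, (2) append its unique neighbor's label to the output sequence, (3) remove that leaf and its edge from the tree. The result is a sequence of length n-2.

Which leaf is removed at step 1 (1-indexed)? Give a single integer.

Step 1: current leaves = {1,3,4,7}. Remove leaf 1 (neighbor: 5).

Answer: 1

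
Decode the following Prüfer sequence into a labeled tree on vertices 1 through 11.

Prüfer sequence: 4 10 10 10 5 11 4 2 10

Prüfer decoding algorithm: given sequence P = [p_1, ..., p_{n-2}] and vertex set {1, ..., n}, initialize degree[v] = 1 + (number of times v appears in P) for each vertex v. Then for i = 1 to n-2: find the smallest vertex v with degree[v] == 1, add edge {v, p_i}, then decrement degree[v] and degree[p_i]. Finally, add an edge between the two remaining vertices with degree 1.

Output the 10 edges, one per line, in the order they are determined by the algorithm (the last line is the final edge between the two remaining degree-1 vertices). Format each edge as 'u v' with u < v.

Answer: 1 4
3 10
6 10
7 10
5 8
5 11
4 9
2 4
2 10
10 11

Derivation:
Initial degrees: {1:1, 2:2, 3:1, 4:3, 5:2, 6:1, 7:1, 8:1, 9:1, 10:5, 11:2}
Step 1: smallest deg-1 vertex = 1, p_1 = 4. Add edge {1,4}. Now deg[1]=0, deg[4]=2.
Step 2: smallest deg-1 vertex = 3, p_2 = 10. Add edge {3,10}. Now deg[3]=0, deg[10]=4.
Step 3: smallest deg-1 vertex = 6, p_3 = 10. Add edge {6,10}. Now deg[6]=0, deg[10]=3.
Step 4: smallest deg-1 vertex = 7, p_4 = 10. Add edge {7,10}. Now deg[7]=0, deg[10]=2.
Step 5: smallest deg-1 vertex = 8, p_5 = 5. Add edge {5,8}. Now deg[8]=0, deg[5]=1.
Step 6: smallest deg-1 vertex = 5, p_6 = 11. Add edge {5,11}. Now deg[5]=0, deg[11]=1.
Step 7: smallest deg-1 vertex = 9, p_7 = 4. Add edge {4,9}. Now deg[9]=0, deg[4]=1.
Step 8: smallest deg-1 vertex = 4, p_8 = 2. Add edge {2,4}. Now deg[4]=0, deg[2]=1.
Step 9: smallest deg-1 vertex = 2, p_9 = 10. Add edge {2,10}. Now deg[2]=0, deg[10]=1.
Final: two remaining deg-1 vertices are 10, 11. Add edge {10,11}.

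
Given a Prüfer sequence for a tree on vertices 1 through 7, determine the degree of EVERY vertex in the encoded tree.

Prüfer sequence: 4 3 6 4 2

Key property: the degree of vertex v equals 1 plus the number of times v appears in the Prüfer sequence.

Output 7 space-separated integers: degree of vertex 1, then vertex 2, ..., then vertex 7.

p_1 = 4: count[4] becomes 1
p_2 = 3: count[3] becomes 1
p_3 = 6: count[6] becomes 1
p_4 = 4: count[4] becomes 2
p_5 = 2: count[2] becomes 1
Degrees (1 + count): deg[1]=1+0=1, deg[2]=1+1=2, deg[3]=1+1=2, deg[4]=1+2=3, deg[5]=1+0=1, deg[6]=1+1=2, deg[7]=1+0=1

Answer: 1 2 2 3 1 2 1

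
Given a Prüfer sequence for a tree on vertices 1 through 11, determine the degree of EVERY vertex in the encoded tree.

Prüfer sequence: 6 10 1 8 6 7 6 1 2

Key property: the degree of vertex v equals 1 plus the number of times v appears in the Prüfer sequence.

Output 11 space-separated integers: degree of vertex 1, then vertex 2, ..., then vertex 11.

p_1 = 6: count[6] becomes 1
p_2 = 10: count[10] becomes 1
p_3 = 1: count[1] becomes 1
p_4 = 8: count[8] becomes 1
p_5 = 6: count[6] becomes 2
p_6 = 7: count[7] becomes 1
p_7 = 6: count[6] becomes 3
p_8 = 1: count[1] becomes 2
p_9 = 2: count[2] becomes 1
Degrees (1 + count): deg[1]=1+2=3, deg[2]=1+1=2, deg[3]=1+0=1, deg[4]=1+0=1, deg[5]=1+0=1, deg[6]=1+3=4, deg[7]=1+1=2, deg[8]=1+1=2, deg[9]=1+0=1, deg[10]=1+1=2, deg[11]=1+0=1

Answer: 3 2 1 1 1 4 2 2 1 2 1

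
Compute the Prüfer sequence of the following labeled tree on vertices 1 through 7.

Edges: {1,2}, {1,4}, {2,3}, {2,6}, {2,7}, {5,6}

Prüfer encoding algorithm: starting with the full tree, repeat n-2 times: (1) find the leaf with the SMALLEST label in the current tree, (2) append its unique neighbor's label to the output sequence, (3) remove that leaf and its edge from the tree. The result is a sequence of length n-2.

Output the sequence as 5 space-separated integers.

Answer: 2 1 2 6 2

Derivation:
Step 1: leaves = {3,4,5,7}. Remove smallest leaf 3, emit neighbor 2.
Step 2: leaves = {4,5,7}. Remove smallest leaf 4, emit neighbor 1.
Step 3: leaves = {1,5,7}. Remove smallest leaf 1, emit neighbor 2.
Step 4: leaves = {5,7}. Remove smallest leaf 5, emit neighbor 6.
Step 5: leaves = {6,7}. Remove smallest leaf 6, emit neighbor 2.
Done: 2 vertices remain (2, 7). Sequence = [2 1 2 6 2]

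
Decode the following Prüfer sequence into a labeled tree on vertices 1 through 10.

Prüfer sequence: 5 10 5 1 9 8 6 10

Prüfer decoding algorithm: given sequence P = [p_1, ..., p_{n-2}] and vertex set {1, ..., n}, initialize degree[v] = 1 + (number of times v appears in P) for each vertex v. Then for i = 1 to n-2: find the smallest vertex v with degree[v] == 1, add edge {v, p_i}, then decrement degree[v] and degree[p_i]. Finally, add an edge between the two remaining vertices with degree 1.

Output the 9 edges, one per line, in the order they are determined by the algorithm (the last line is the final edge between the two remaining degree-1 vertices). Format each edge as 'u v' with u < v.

Answer: 2 5
3 10
4 5
1 5
1 9
7 8
6 8
6 10
9 10

Derivation:
Initial degrees: {1:2, 2:1, 3:1, 4:1, 5:3, 6:2, 7:1, 8:2, 9:2, 10:3}
Step 1: smallest deg-1 vertex = 2, p_1 = 5. Add edge {2,5}. Now deg[2]=0, deg[5]=2.
Step 2: smallest deg-1 vertex = 3, p_2 = 10. Add edge {3,10}. Now deg[3]=0, deg[10]=2.
Step 3: smallest deg-1 vertex = 4, p_3 = 5. Add edge {4,5}. Now deg[4]=0, deg[5]=1.
Step 4: smallest deg-1 vertex = 5, p_4 = 1. Add edge {1,5}. Now deg[5]=0, deg[1]=1.
Step 5: smallest deg-1 vertex = 1, p_5 = 9. Add edge {1,9}. Now deg[1]=0, deg[9]=1.
Step 6: smallest deg-1 vertex = 7, p_6 = 8. Add edge {7,8}. Now deg[7]=0, deg[8]=1.
Step 7: smallest deg-1 vertex = 8, p_7 = 6. Add edge {6,8}. Now deg[8]=0, deg[6]=1.
Step 8: smallest deg-1 vertex = 6, p_8 = 10. Add edge {6,10}. Now deg[6]=0, deg[10]=1.
Final: two remaining deg-1 vertices are 9, 10. Add edge {9,10}.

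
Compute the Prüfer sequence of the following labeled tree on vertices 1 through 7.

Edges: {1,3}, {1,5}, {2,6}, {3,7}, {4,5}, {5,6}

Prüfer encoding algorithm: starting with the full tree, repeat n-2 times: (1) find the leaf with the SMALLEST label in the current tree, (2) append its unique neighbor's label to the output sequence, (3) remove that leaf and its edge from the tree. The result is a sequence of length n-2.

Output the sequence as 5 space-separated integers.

Answer: 6 5 5 1 3

Derivation:
Step 1: leaves = {2,4,7}. Remove smallest leaf 2, emit neighbor 6.
Step 2: leaves = {4,6,7}. Remove smallest leaf 4, emit neighbor 5.
Step 3: leaves = {6,7}. Remove smallest leaf 6, emit neighbor 5.
Step 4: leaves = {5,7}. Remove smallest leaf 5, emit neighbor 1.
Step 5: leaves = {1,7}. Remove smallest leaf 1, emit neighbor 3.
Done: 2 vertices remain (3, 7). Sequence = [6 5 5 1 3]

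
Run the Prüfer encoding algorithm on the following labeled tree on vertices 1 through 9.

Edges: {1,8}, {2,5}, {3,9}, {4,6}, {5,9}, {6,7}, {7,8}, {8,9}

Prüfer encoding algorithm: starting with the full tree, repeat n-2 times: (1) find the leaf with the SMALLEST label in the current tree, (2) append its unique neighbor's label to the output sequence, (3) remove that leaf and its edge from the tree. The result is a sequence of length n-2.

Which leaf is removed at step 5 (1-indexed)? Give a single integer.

Answer: 5

Derivation:
Step 1: current leaves = {1,2,3,4}. Remove leaf 1 (neighbor: 8).
Step 2: current leaves = {2,3,4}. Remove leaf 2 (neighbor: 5).
Step 3: current leaves = {3,4,5}. Remove leaf 3 (neighbor: 9).
Step 4: current leaves = {4,5}. Remove leaf 4 (neighbor: 6).
Step 5: current leaves = {5,6}. Remove leaf 5 (neighbor: 9).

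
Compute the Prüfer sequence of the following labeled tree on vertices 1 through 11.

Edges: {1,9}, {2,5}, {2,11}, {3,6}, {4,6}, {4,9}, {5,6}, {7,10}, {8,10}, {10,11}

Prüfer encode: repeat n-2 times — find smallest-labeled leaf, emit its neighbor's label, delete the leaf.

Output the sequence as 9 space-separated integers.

Answer: 9 6 10 10 4 6 5 2 11

Derivation:
Step 1: leaves = {1,3,7,8}. Remove smallest leaf 1, emit neighbor 9.
Step 2: leaves = {3,7,8,9}. Remove smallest leaf 3, emit neighbor 6.
Step 3: leaves = {7,8,9}. Remove smallest leaf 7, emit neighbor 10.
Step 4: leaves = {8,9}. Remove smallest leaf 8, emit neighbor 10.
Step 5: leaves = {9,10}. Remove smallest leaf 9, emit neighbor 4.
Step 6: leaves = {4,10}. Remove smallest leaf 4, emit neighbor 6.
Step 7: leaves = {6,10}. Remove smallest leaf 6, emit neighbor 5.
Step 8: leaves = {5,10}. Remove smallest leaf 5, emit neighbor 2.
Step 9: leaves = {2,10}. Remove smallest leaf 2, emit neighbor 11.
Done: 2 vertices remain (10, 11). Sequence = [9 6 10 10 4 6 5 2 11]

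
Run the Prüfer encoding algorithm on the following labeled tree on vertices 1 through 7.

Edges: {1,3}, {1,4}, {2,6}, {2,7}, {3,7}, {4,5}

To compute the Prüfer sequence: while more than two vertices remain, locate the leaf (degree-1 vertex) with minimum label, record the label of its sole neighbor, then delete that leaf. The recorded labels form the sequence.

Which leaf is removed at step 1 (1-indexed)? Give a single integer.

Answer: 5

Derivation:
Step 1: current leaves = {5,6}. Remove leaf 5 (neighbor: 4).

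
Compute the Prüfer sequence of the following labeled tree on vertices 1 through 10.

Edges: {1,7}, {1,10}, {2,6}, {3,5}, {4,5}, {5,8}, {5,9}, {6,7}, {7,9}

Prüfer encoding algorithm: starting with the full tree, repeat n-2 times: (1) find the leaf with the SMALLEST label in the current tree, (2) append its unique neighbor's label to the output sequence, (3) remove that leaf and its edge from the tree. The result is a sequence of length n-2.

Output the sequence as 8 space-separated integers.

Answer: 6 5 5 7 5 9 7 1

Derivation:
Step 1: leaves = {2,3,4,8,10}. Remove smallest leaf 2, emit neighbor 6.
Step 2: leaves = {3,4,6,8,10}. Remove smallest leaf 3, emit neighbor 5.
Step 3: leaves = {4,6,8,10}. Remove smallest leaf 4, emit neighbor 5.
Step 4: leaves = {6,8,10}. Remove smallest leaf 6, emit neighbor 7.
Step 5: leaves = {8,10}. Remove smallest leaf 8, emit neighbor 5.
Step 6: leaves = {5,10}. Remove smallest leaf 5, emit neighbor 9.
Step 7: leaves = {9,10}. Remove smallest leaf 9, emit neighbor 7.
Step 8: leaves = {7,10}. Remove smallest leaf 7, emit neighbor 1.
Done: 2 vertices remain (1, 10). Sequence = [6 5 5 7 5 9 7 1]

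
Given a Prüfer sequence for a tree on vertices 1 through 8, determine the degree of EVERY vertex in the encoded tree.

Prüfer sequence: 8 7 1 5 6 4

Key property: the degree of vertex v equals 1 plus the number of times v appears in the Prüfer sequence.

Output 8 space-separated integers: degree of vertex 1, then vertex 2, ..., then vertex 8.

Answer: 2 1 1 2 2 2 2 2

Derivation:
p_1 = 8: count[8] becomes 1
p_2 = 7: count[7] becomes 1
p_3 = 1: count[1] becomes 1
p_4 = 5: count[5] becomes 1
p_5 = 6: count[6] becomes 1
p_6 = 4: count[4] becomes 1
Degrees (1 + count): deg[1]=1+1=2, deg[2]=1+0=1, deg[3]=1+0=1, deg[4]=1+1=2, deg[5]=1+1=2, deg[6]=1+1=2, deg[7]=1+1=2, deg[8]=1+1=2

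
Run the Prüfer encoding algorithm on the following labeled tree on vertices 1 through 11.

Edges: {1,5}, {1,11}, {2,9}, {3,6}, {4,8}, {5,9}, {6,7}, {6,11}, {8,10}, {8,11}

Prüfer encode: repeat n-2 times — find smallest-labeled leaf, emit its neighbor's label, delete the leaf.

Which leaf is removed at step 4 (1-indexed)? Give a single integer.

Answer: 7

Derivation:
Step 1: current leaves = {2,3,4,7,10}. Remove leaf 2 (neighbor: 9).
Step 2: current leaves = {3,4,7,9,10}. Remove leaf 3 (neighbor: 6).
Step 3: current leaves = {4,7,9,10}. Remove leaf 4 (neighbor: 8).
Step 4: current leaves = {7,9,10}. Remove leaf 7 (neighbor: 6).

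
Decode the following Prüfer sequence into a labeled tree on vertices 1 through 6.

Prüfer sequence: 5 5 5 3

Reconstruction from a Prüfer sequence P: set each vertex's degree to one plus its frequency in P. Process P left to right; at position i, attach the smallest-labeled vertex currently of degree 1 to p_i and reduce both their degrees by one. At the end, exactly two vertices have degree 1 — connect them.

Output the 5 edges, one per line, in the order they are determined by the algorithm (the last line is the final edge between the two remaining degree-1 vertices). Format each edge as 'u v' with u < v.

Answer: 1 5
2 5
4 5
3 5
3 6

Derivation:
Initial degrees: {1:1, 2:1, 3:2, 4:1, 5:4, 6:1}
Step 1: smallest deg-1 vertex = 1, p_1 = 5. Add edge {1,5}. Now deg[1]=0, deg[5]=3.
Step 2: smallest deg-1 vertex = 2, p_2 = 5. Add edge {2,5}. Now deg[2]=0, deg[5]=2.
Step 3: smallest deg-1 vertex = 4, p_3 = 5. Add edge {4,5}. Now deg[4]=0, deg[5]=1.
Step 4: smallest deg-1 vertex = 5, p_4 = 3. Add edge {3,5}. Now deg[5]=0, deg[3]=1.
Final: two remaining deg-1 vertices are 3, 6. Add edge {3,6}.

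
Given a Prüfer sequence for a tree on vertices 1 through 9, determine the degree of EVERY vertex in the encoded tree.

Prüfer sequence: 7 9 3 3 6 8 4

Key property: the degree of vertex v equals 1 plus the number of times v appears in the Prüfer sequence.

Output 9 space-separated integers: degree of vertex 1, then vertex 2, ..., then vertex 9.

Answer: 1 1 3 2 1 2 2 2 2

Derivation:
p_1 = 7: count[7] becomes 1
p_2 = 9: count[9] becomes 1
p_3 = 3: count[3] becomes 1
p_4 = 3: count[3] becomes 2
p_5 = 6: count[6] becomes 1
p_6 = 8: count[8] becomes 1
p_7 = 4: count[4] becomes 1
Degrees (1 + count): deg[1]=1+0=1, deg[2]=1+0=1, deg[3]=1+2=3, deg[4]=1+1=2, deg[5]=1+0=1, deg[6]=1+1=2, deg[7]=1+1=2, deg[8]=1+1=2, deg[9]=1+1=2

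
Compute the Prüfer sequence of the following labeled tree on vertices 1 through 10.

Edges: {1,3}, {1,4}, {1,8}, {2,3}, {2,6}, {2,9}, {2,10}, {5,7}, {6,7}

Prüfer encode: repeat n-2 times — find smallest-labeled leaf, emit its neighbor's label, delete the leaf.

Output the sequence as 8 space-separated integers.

Step 1: leaves = {4,5,8,9,10}. Remove smallest leaf 4, emit neighbor 1.
Step 2: leaves = {5,8,9,10}. Remove smallest leaf 5, emit neighbor 7.
Step 3: leaves = {7,8,9,10}. Remove smallest leaf 7, emit neighbor 6.
Step 4: leaves = {6,8,9,10}. Remove smallest leaf 6, emit neighbor 2.
Step 5: leaves = {8,9,10}. Remove smallest leaf 8, emit neighbor 1.
Step 6: leaves = {1,9,10}. Remove smallest leaf 1, emit neighbor 3.
Step 7: leaves = {3,9,10}. Remove smallest leaf 3, emit neighbor 2.
Step 8: leaves = {9,10}. Remove smallest leaf 9, emit neighbor 2.
Done: 2 vertices remain (2, 10). Sequence = [1 7 6 2 1 3 2 2]

Answer: 1 7 6 2 1 3 2 2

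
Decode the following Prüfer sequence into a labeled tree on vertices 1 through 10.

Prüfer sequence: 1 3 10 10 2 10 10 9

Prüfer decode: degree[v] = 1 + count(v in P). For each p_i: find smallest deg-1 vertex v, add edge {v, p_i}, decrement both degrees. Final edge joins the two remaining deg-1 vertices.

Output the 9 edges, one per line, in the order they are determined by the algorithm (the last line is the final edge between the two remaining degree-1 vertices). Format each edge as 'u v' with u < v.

Answer: 1 4
1 3
3 10
5 10
2 6
2 10
7 10
8 9
9 10

Derivation:
Initial degrees: {1:2, 2:2, 3:2, 4:1, 5:1, 6:1, 7:1, 8:1, 9:2, 10:5}
Step 1: smallest deg-1 vertex = 4, p_1 = 1. Add edge {1,4}. Now deg[4]=0, deg[1]=1.
Step 2: smallest deg-1 vertex = 1, p_2 = 3. Add edge {1,3}. Now deg[1]=0, deg[3]=1.
Step 3: smallest deg-1 vertex = 3, p_3 = 10. Add edge {3,10}. Now deg[3]=0, deg[10]=4.
Step 4: smallest deg-1 vertex = 5, p_4 = 10. Add edge {5,10}. Now deg[5]=0, deg[10]=3.
Step 5: smallest deg-1 vertex = 6, p_5 = 2. Add edge {2,6}. Now deg[6]=0, deg[2]=1.
Step 6: smallest deg-1 vertex = 2, p_6 = 10. Add edge {2,10}. Now deg[2]=0, deg[10]=2.
Step 7: smallest deg-1 vertex = 7, p_7 = 10. Add edge {7,10}. Now deg[7]=0, deg[10]=1.
Step 8: smallest deg-1 vertex = 8, p_8 = 9. Add edge {8,9}. Now deg[8]=0, deg[9]=1.
Final: two remaining deg-1 vertices are 9, 10. Add edge {9,10}.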